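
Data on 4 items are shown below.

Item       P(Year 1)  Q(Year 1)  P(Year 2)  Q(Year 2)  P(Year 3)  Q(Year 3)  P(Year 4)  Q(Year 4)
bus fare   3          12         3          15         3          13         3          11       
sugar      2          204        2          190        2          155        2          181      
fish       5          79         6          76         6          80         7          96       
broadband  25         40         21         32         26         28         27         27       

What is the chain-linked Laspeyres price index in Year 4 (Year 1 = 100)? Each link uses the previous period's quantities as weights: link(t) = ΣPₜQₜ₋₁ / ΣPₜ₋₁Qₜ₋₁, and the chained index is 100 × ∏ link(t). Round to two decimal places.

Link Year 1→Year 2:
ΣP(Year 2)Q(Year 1) = 3×12 + 2×204 + 6×79 + 21×40 = 36 + 408 + 474 + 840 = 1758
ΣP(Year 1)Q(Year 1) = 3×12 + 2×204 + 5×79 + 25×40 = 36 + 408 + 395 + 1000 = 1839
link = 1758/1839 = 0.955954
Link Year 2→Year 3:
ΣP(Year 3)Q(Year 2) = 3×15 + 2×190 + 6×76 + 26×32 = 45 + 380 + 456 + 832 = 1713
ΣP(Year 2)Q(Year 2) = 3×15 + 2×190 + 6×76 + 21×32 = 45 + 380 + 456 + 672 = 1553
link = 1713/1553 = 1.103026
Link Year 3→Year 4:
ΣP(Year 4)Q(Year 3) = 3×13 + 2×155 + 7×80 + 27×28 = 39 + 310 + 560 + 756 = 1665
ΣP(Year 3)Q(Year 3) = 3×13 + 2×155 + 6×80 + 26×28 = 39 + 310 + 480 + 728 = 1557
link = 1665/1557 = 1.069364
Chained index = 100 × 0.955954 × 1.103026 × 1.069364 = 112.7583

112.76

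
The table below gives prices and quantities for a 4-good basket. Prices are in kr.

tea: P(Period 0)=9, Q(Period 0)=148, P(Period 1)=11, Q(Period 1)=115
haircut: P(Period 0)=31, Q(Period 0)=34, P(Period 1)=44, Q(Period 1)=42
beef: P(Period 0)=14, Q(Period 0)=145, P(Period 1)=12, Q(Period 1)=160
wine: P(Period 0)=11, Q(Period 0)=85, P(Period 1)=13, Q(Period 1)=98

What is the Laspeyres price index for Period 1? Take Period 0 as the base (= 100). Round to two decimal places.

Laspeyres price index uses base-period quantities as weights.
ΣP(Period 1)·Q(Period 0) = 11×148 + 44×34 + 12×145 + 13×85 = 1628 + 1496 + 1740 + 1105 = 5969
ΣP(Period 0)·Q(Period 0) = 9×148 + 31×34 + 14×145 + 11×85 = 1332 + 1054 + 2030 + 935 = 5351
Index = 5969 / 5351 × 100 = 111.5492

111.55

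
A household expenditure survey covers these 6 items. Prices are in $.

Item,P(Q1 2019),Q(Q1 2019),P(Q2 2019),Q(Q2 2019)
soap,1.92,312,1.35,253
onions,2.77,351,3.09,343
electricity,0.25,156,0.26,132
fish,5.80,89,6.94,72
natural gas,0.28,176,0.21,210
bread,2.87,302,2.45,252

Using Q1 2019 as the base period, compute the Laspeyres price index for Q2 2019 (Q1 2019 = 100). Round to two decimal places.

96.66

Laspeyres price index uses base-period quantities as weights.
ΣP(Q2 2019)·Q(Q1 2019) = 1.35×312 + 3.09×351 + 0.26×156 + 6.94×89 + 0.21×176 + 2.45×302 = 421.2 + 1084.59 + 40.56 + 617.66 + 36.96 + 739.9 = 2940.87
ΣP(Q1 2019)·Q(Q1 2019) = 1.92×312 + 2.77×351 + 0.25×156 + 5.80×89 + 0.28×176 + 2.87×302 = 599.04 + 972.27 + 39 + 516.2 + 49.28 + 866.74 = 3042.53
Index = 2940.87 / 3042.53 × 100 = 96.6587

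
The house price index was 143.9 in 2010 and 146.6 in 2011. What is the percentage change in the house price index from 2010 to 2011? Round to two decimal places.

1.88%

Change = (146.6 − 143.9) / 143.9 × 100
       = 2.7 / 143.9 × 100 = 1.8763%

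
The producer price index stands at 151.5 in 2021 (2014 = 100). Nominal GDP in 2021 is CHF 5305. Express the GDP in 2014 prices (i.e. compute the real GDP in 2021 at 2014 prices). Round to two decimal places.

Real = Nominal ÷ (Index/100) = 5305 ÷ (151.5/100)
     = 5305 ÷ 1.515 = 3501.6502

3501.65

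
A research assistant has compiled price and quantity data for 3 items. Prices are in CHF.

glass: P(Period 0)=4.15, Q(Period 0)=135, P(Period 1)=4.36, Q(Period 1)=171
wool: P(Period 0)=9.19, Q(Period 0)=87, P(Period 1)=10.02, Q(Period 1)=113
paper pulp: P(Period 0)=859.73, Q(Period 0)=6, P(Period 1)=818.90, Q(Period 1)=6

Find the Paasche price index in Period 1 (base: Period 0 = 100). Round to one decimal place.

98.3

Paasche price index uses current-period quantities as weights.
ΣP(Period 1)·Q(Period 1) = 4.36×171 + 10.02×113 + 818.90×6 = 745.56 + 1132.26 + 4913.4 = 6791.22
ΣP(Period 0)·Q(Period 1) = 4.15×171 + 9.19×113 + 859.73×6 = 709.65 + 1038.47 + 5158.38 = 6906.5
Index = 6791.22 / 6906.5 × 100 = 98.3308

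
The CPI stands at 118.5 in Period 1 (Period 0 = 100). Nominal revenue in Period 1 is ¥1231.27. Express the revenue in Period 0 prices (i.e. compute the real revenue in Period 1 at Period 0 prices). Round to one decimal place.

Real = Nominal ÷ (Index/100) = 1231.27 ÷ (118.5/100)
     = 1231.27 ÷ 1.185 = 1039.0464

1039.0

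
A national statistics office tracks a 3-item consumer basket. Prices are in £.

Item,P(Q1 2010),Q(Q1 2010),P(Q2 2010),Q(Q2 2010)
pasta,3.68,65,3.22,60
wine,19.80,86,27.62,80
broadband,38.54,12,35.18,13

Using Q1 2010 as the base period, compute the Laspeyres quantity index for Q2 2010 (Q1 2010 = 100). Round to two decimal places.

Laspeyres quantity index uses base-period prices as weights.
ΣP(Q1 2010)·Q(Q2 2010) = 3.68×60 + 19.80×80 + 38.54×13 = 220.8 + 1584 + 501.02 = 2305.82
ΣP(Q1 2010)·Q(Q1 2010) = 3.68×65 + 19.80×86 + 38.54×12 = 239.2 + 1702.8 + 462.48 = 2404.48
Index = 2305.82 / 2404.48 × 100 = 95.8968

95.90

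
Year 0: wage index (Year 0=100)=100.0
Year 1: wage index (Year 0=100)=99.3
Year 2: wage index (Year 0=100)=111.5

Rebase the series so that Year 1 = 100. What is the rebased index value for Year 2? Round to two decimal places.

Rebased(Year 2) = 111.5 / 99.3 × 100 = 112.2860

112.29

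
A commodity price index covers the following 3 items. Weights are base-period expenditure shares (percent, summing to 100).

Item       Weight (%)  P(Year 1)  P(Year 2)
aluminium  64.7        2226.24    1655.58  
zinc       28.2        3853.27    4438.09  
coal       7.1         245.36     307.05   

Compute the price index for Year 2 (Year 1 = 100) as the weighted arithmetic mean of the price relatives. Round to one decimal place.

89.5

aluminium: 64.7 × (1655.58/2226.24) = 64.7 × 0.743666 = 48.1152
zinc: 28.2 × (4438.09/3853.27) = 28.2 × 1.151772 = 32.4800
coal: 7.1 × (307.05/245.36) = 7.1 × 1.251426 = 8.8851
Index = Σ wᵢ·(p₁ᵢ/p₀ᵢ) = 48.1152 + 32.4800 + 8.8851 = 89.4803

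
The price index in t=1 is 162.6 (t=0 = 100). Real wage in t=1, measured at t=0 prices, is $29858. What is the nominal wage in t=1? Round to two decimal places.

48549.11

Nominal = Real × (Index/100) = 29858 × (162.6/100)
        = 29858 × 1.626 = 48549.1080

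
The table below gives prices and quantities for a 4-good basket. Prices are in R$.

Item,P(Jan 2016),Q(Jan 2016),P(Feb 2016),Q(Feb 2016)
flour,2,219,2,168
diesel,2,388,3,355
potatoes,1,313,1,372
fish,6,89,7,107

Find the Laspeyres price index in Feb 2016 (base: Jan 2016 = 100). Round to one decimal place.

123.1

Laspeyres price index uses base-period quantities as weights.
ΣP(Feb 2016)·Q(Jan 2016) = 2×219 + 3×388 + 1×313 + 7×89 = 438 + 1164 + 313 + 623 = 2538
ΣP(Jan 2016)·Q(Jan 2016) = 2×219 + 2×388 + 1×313 + 6×89 = 438 + 776 + 313 + 534 = 2061
Index = 2538 / 2061 × 100 = 123.1441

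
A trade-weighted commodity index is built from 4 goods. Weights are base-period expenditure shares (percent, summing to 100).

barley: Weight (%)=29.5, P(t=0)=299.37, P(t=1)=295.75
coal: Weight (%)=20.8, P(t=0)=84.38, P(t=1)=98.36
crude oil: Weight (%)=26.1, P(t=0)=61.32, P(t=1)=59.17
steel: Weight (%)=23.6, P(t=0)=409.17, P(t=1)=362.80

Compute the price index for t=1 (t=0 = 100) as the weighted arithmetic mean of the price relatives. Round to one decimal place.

99.5

barley: 29.5 × (295.75/299.37) = 29.5 × 0.987908 = 29.1433
coal: 20.8 × (98.36/84.38) = 20.8 × 1.165679 = 24.2461
crude oil: 26.1 × (59.17/61.32) = 26.1 × 0.964938 = 25.1849
steel: 23.6 × (362.80/409.17) = 23.6 × 0.886673 = 20.9255
Index = Σ wᵢ·(p₁ᵢ/p₀ᵢ) = 29.1433 + 24.2461 + 25.1849 + 20.9255 = 99.4998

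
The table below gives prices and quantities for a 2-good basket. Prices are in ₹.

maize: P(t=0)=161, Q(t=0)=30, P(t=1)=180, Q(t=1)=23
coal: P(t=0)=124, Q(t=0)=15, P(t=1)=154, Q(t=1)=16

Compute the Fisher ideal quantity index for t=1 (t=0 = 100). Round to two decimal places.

85.33

Laspeyres component (base-period weights):
ΣP(t=0)Q(t=1) = 161×23 + 124×16 = 3703 + 1984 = 5687
ΣP(t=0)Q(t=0) = 161×30 + 124×15 = 4830 + 1860 = 6690
L = 5687 / 6690 × 100 = 85.0075
Paasche component (current-period weights):
ΣP(t=1)Q(t=1) = 180×23 + 154×16 = 4140 + 2464 = 6604
ΣP(t=1)Q(t=0) = 180×30 + 154×15 = 5400 + 2310 = 7710
P = 6604 / 7710 × 100 = 85.6550
Fisher = √(L × P) = √(85.0075 × 85.6550) = 85.3306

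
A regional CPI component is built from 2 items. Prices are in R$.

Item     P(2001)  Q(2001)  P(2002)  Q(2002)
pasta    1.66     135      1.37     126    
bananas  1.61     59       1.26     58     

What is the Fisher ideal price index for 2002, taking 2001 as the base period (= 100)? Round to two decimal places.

Laspeyres component (base-period weights):
ΣP(2002)Q(2001) = 1.37×135 + 1.26×59 = 184.95 + 74.34 = 259.29
ΣP(2001)Q(2001) = 1.66×135 + 1.61×59 = 224.1 + 94.99 = 319.09
L = 259.29 / 319.09 × 100 = 81.2592
Paasche component (current-period weights):
ΣP(2002)Q(2002) = 1.37×126 + 1.26×58 = 172.62 + 73.08 = 245.7
ΣP(2001)Q(2002) = 1.66×126 + 1.61×58 = 209.16 + 93.38 = 302.54
P = 245.7 / 302.54 × 100 = 81.2124
Fisher = √(L × P) = √(81.2592 × 81.2124) = 81.2358

81.24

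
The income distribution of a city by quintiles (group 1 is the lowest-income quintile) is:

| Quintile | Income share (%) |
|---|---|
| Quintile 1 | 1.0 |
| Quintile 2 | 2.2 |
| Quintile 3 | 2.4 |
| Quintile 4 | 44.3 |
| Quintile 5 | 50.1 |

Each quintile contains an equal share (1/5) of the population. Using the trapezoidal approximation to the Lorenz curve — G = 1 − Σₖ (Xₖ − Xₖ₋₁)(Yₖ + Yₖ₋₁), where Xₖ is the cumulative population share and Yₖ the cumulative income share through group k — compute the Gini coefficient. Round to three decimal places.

0.561

Cumulative income shares Yₖ: 0.0100, 0.0320, 0.0560, 0.4990, 1.0000
Σ (Xₖ−Xₖ₋₁)(Yₖ+Yₖ₋₁) = (1/5)(0.0100+0.0000) + (1/5)(0.0320+0.0100) + (1/5)(0.0560+0.0320) + (1/5)(0.4990+0.0560) + (1/5)(1.0000+0.4990)
  = 0.0020 + 0.0084 + 0.0176 + 0.1110 + 0.2998 = 0.4388
G = 1 − 0.4388 = 0.5612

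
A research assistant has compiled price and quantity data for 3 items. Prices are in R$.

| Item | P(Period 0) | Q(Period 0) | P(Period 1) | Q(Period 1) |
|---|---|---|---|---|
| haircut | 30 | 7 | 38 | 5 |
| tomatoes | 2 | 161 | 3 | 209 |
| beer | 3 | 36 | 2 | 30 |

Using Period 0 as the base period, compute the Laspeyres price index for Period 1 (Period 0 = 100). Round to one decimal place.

128.3

Laspeyres price index uses base-period quantities as weights.
ΣP(Period 1)·Q(Period 0) = 38×7 + 3×161 + 2×36 = 266 + 483 + 72 = 821
ΣP(Period 0)·Q(Period 0) = 30×7 + 2×161 + 3×36 = 210 + 322 + 108 = 640
Index = 821 / 640 × 100 = 128.2812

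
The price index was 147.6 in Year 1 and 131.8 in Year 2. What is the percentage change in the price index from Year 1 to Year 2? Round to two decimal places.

Change = (131.8 − 147.6) / 147.6 × 100
       = -15.8 / 147.6 × 100 = -10.7046%

-10.70%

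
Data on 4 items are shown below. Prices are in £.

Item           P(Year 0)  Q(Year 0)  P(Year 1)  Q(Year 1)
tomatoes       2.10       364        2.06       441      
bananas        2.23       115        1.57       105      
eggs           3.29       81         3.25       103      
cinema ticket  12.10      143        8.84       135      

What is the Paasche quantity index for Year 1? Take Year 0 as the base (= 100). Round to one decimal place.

105.8

Paasche quantity index uses current-period prices as weights.
ΣP(Year 1)·Q(Year 1) = 2.06×441 + 1.57×105 + 3.25×103 + 8.84×135 = 908.46 + 164.85 + 334.75 + 1193.4 = 2601.46
ΣP(Year 1)·Q(Year 0) = 2.06×364 + 1.57×115 + 3.25×81 + 8.84×143 = 749.84 + 180.55 + 263.25 + 1264.12 = 2457.76
Index = 2601.46 / 2457.76 × 100 = 105.8468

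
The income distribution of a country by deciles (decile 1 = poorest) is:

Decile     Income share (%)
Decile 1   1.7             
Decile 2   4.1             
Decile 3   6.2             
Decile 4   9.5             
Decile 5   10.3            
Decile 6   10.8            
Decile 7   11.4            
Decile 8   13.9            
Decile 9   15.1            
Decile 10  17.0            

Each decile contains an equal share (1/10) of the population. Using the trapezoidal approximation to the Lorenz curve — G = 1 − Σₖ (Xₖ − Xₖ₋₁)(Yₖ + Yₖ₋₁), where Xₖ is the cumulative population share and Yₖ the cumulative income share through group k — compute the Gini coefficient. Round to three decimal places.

Cumulative income shares Yₖ: 0.0170, 0.0580, 0.1200, 0.2150, 0.3180, 0.4260, 0.5400, 0.6790, 0.8300, 1.0000
Σ (Xₖ−Xₖ₋₁)(Yₖ+Yₖ₋₁) = (1/10)(0.0170+0.0000) + (1/10)(0.0580+0.0170) + (1/10)(0.1200+0.0580) + (1/10)(0.2150+0.1200) + (1/10)(0.3180+0.2150) + (1/10)(0.4260+0.3180) + (1/10)(0.5400+0.4260) + (1/10)(0.6790+0.5400) + (1/10)(0.8300+0.6790) + (1/10)(1.0000+0.8300)
  = 0.0017 + 0.0075 + 0.0178 + 0.0335 + 0.0533 + 0.0744 + 0.0966 + 0.1219 + 0.1509 + 0.1830 = 0.7406
G = 1 − 0.7406 = 0.2594

0.259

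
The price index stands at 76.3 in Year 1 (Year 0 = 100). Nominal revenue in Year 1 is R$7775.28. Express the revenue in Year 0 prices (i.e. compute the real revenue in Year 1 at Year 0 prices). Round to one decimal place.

10190.4

Real = Nominal ÷ (Index/100) = 7775.28 ÷ (76.3/100)
     = 7775.28 ÷ 0.763 = 10190.4063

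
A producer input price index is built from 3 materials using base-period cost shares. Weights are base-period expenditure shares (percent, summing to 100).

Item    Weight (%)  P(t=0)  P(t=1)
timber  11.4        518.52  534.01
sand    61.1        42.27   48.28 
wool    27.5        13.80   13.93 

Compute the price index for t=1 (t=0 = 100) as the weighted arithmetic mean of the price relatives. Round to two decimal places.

timber: 11.4 × (534.01/518.52) = 11.4 × 1.029873 = 11.7406
sand: 61.1 × (48.28/42.27) = 61.1 × 1.142181 = 69.7873
wool: 27.5 × (13.93/13.80) = 27.5 × 1.009420 = 27.7591
Index = Σ wᵢ·(p₁ᵢ/p₀ᵢ) = 11.7406 + 69.7873 + 27.7591 = 109.2869

109.29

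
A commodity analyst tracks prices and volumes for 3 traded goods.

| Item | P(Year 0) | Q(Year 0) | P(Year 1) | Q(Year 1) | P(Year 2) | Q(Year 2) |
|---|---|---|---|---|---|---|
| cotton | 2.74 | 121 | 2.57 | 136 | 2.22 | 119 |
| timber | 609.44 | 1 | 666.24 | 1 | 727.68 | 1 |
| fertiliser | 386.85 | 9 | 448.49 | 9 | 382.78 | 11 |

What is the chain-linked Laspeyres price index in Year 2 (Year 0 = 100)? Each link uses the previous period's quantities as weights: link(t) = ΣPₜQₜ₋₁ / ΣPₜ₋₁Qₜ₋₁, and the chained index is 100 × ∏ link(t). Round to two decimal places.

Link Year 0→Year 1:
ΣP(Year 1)Q(Year 0) = 2.57×121 + 666.24×1 + 448.49×9 = 310.97 + 666.24 + 4036.41 = 5013.62
ΣP(Year 0)Q(Year 0) = 2.74×121 + 609.44×1 + 386.85×9 = 331.54 + 609.44 + 3481.65 = 4422.63
link = 5013.62/4422.63 = 1.133629
Link Year 1→Year 2:
ΣP(Year 2)Q(Year 1) = 2.22×136 + 727.68×1 + 382.78×9 = 301.92 + 727.68 + 3445.02 = 4474.62
ΣP(Year 1)Q(Year 1) = 2.57×136 + 666.24×1 + 448.49×9 = 349.52 + 666.24 + 4036.41 = 5052.17
link = 4474.62/5052.17 = 0.885683
Chained index = 100 × 1.133629 × 0.885683 = 100.4035

100.40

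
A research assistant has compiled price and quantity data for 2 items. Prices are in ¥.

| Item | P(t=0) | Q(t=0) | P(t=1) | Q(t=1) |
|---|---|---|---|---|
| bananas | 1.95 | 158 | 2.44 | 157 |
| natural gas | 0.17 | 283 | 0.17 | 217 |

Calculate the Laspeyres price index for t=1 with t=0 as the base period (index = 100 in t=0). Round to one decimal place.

121.7

Laspeyres price index uses base-period quantities as weights.
ΣP(t=1)·Q(t=0) = 2.44×158 + 0.17×283 = 385.52 + 48.11 = 433.63
ΣP(t=0)·Q(t=0) = 1.95×158 + 0.17×283 = 308.1 + 48.11 = 356.21
Index = 433.63 / 356.21 × 100 = 121.7344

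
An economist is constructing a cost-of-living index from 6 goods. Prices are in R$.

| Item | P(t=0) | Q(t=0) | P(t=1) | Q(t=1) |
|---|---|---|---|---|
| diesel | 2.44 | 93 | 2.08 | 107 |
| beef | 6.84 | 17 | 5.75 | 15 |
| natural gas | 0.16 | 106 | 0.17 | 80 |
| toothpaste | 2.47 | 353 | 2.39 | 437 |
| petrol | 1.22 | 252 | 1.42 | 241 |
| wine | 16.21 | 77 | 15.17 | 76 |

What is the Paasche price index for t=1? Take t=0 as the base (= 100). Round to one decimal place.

Paasche price index uses current-period quantities as weights.
ΣP(t=1)·Q(t=1) = 2.08×107 + 5.75×15 + 0.17×80 + 2.39×437 + 1.42×241 + 15.17×76 = 222.56 + 86.25 + 13.6 + 1044.43 + 342.22 + 1152.92 = 2861.98
ΣP(t=0)·Q(t=1) = 2.44×107 + 6.84×15 + 0.16×80 + 2.47×437 + 1.22×241 + 16.21×76 = 261.08 + 102.6 + 12.8 + 1079.39 + 294.02 + 1231.96 = 2981.85
Index = 2861.98 / 2981.85 × 100 = 95.9800

96.0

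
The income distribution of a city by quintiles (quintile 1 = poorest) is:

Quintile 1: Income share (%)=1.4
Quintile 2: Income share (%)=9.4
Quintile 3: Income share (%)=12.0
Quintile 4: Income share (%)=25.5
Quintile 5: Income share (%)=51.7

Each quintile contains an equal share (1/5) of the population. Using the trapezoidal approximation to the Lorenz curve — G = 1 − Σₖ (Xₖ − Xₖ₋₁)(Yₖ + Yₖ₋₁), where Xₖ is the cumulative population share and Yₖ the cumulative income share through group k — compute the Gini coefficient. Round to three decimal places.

0.467

Cumulative income shares Yₖ: 0.0140, 0.1080, 0.2280, 0.4830, 1.0000
Σ (Xₖ−Xₖ₋₁)(Yₖ+Yₖ₋₁) = (1/5)(0.0140+0.0000) + (1/5)(0.1080+0.0140) + (1/5)(0.2280+0.1080) + (1/5)(0.4830+0.2280) + (1/5)(1.0000+0.4830)
  = 0.0028 + 0.0244 + 0.0672 + 0.1422 + 0.2966 = 0.5332
G = 1 − 0.5332 = 0.4668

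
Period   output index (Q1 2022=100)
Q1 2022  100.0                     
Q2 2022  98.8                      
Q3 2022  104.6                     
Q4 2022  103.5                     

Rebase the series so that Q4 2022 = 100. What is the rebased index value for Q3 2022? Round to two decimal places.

Rebased(Q3 2022) = 104.6 / 103.5 × 100 = 101.0628

101.06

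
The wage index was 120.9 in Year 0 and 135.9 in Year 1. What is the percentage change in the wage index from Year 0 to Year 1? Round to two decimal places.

Change = (135.9 − 120.9) / 120.9 × 100
       = 15.0 / 120.9 × 100 = 12.4069%

12.41%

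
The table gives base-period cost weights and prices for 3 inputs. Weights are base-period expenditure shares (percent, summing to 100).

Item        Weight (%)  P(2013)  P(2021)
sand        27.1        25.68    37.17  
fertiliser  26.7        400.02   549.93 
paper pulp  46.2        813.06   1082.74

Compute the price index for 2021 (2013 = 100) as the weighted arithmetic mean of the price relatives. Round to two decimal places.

sand: 27.1 × (37.17/25.68) = 27.1 × 1.447430 = 39.2254
fertiliser: 26.7 × (549.93/400.02) = 26.7 × 1.374756 = 36.7060
paper pulp: 46.2 × (1082.74/813.06) = 46.2 × 1.331685 = 61.5239
Index = Σ wᵢ·(p₁ᵢ/p₀ᵢ) = 39.2254 + 36.7060 + 61.5239 = 137.4552

137.46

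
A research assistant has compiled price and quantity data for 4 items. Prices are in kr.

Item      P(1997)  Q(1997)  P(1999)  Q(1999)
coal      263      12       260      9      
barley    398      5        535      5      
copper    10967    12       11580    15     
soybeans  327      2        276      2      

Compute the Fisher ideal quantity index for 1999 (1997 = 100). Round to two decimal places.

Laspeyres component (base-period weights):
ΣP(1997)Q(1999) = 263×9 + 398×5 + 10967×15 + 327×2 = 2367 + 1990 + 164505 + 654 = 169516
ΣP(1997)Q(1997) = 263×12 + 398×5 + 10967×12 + 327×2 = 3156 + 1990 + 131604 + 654 = 137404
L = 169516 / 137404 × 100 = 123.3705
Paasche component (current-period weights):
ΣP(1999)Q(1999) = 260×9 + 535×5 + 11580×15 + 276×2 = 2340 + 2675 + 173700 + 552 = 179267
ΣP(1999)Q(1997) = 260×12 + 535×5 + 11580×12 + 276×2 = 3120 + 2675 + 138960 + 552 = 145307
P = 179267 / 145307 × 100 = 123.3712
Fisher = √(L × P) = √(123.3705 × 123.3712) = 123.3709

123.37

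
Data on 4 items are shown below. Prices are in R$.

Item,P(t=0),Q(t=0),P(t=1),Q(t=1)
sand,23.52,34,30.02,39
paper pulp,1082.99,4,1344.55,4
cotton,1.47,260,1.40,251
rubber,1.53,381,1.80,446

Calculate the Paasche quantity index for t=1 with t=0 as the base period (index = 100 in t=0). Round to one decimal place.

Paasche quantity index uses current-period prices as weights.
ΣP(t=1)·Q(t=1) = 30.02×39 + 1344.55×4 + 1.40×251 + 1.80×446 = 1170.78 + 5378.2 + 351.4 + 802.8 = 7703.18
ΣP(t=1)·Q(t=0) = 30.02×34 + 1344.55×4 + 1.40×260 + 1.80×381 = 1020.68 + 5378.2 + 364 + 685.8 = 7448.68
Index = 7703.18 / 7448.68 × 100 = 103.4167

103.4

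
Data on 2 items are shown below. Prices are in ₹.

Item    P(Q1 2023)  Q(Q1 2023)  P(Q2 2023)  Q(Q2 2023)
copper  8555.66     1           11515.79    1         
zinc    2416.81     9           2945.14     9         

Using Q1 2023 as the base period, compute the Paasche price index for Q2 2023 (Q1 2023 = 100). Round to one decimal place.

Paasche price index uses current-period quantities as weights.
ΣP(Q2 2023)·Q(Q2 2023) = 11515.79×1 + 2945.14×9 = 11515.79 + 26506.26 = 38022.05
ΣP(Q1 2023)·Q(Q2 2023) = 8555.66×1 + 2416.81×9 = 8555.66 + 21751.29 = 30306.95
Index = 38022.05 / 30306.95 × 100 = 125.4565

125.5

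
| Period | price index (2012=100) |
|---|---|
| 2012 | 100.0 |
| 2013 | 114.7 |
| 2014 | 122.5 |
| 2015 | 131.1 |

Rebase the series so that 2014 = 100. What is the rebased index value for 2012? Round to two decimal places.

Rebased(2012) = 100.0 / 122.5 × 100 = 81.6327

81.63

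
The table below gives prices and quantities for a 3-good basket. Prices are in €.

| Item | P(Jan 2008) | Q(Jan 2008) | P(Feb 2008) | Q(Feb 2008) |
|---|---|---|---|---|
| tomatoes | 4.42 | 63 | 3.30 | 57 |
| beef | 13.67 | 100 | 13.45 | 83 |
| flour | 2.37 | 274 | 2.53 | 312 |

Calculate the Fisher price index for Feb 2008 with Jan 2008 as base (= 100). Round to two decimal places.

Laspeyres component (base-period weights):
ΣP(Feb 2008)Q(Jan 2008) = 3.30×63 + 13.45×100 + 2.53×274 = 207.9 + 1345 + 693.22 = 2246.12
ΣP(Jan 2008)Q(Jan 2008) = 4.42×63 + 13.67×100 + 2.37×274 = 278.46 + 1367 + 649.38 = 2294.84
L = 2246.12 / 2294.84 × 100 = 97.8770
Paasche component (current-period weights):
ΣP(Feb 2008)Q(Feb 2008) = 3.30×57 + 13.45×83 + 2.53×312 = 188.1 + 1116.35 + 789.36 = 2093.81
ΣP(Jan 2008)Q(Feb 2008) = 4.42×57 + 13.67×83 + 2.37×312 = 251.94 + 1134.61 + 739.44 = 2125.99
P = 2093.81 / 2125.99 × 100 = 98.4864
Fisher = √(L × P) = √(97.8770 × 98.4864) = 98.1812

98.18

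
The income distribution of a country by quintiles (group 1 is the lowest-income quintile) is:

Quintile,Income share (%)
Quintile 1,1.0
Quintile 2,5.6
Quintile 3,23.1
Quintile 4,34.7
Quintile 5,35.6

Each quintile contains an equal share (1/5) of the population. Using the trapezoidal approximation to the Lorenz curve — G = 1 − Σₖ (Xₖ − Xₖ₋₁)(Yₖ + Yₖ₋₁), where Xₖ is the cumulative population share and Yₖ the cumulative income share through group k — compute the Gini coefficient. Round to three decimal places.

0.393

Cumulative income shares Yₖ: 0.0100, 0.0660, 0.2970, 0.6440, 1.0000
Σ (Xₖ−Xₖ₋₁)(Yₖ+Yₖ₋₁) = (1/5)(0.0100+0.0000) + (1/5)(0.0660+0.0100) + (1/5)(0.2970+0.0660) + (1/5)(0.6440+0.2970) + (1/5)(1.0000+0.6440)
  = 0.0020 + 0.0152 + 0.0726 + 0.1882 + 0.3288 = 0.6068
G = 1 − 0.6068 = 0.3932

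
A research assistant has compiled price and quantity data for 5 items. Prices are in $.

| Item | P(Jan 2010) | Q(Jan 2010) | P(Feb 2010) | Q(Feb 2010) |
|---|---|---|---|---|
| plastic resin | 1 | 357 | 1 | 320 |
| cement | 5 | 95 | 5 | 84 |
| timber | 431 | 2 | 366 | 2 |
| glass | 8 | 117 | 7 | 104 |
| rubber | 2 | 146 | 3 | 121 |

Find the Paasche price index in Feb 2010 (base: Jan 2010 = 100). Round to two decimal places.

Paasche price index uses current-period quantities as weights.
ΣP(Feb 2010)·Q(Feb 2010) = 1×320 + 5×84 + 366×2 + 7×104 + 3×121 = 320 + 420 + 732 + 728 + 363 = 2563
ΣP(Jan 2010)·Q(Feb 2010) = 1×320 + 5×84 + 431×2 + 8×104 + 2×121 = 320 + 420 + 862 + 832 + 242 = 2676
Index = 2563 / 2676 × 100 = 95.7773

95.78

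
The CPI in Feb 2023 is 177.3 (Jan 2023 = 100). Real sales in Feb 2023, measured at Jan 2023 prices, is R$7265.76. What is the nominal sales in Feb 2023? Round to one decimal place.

Nominal = Real × (Index/100) = 7265.76 × (177.3/100)
        = 7265.76 × 1.773 = 12882.1925

12882.2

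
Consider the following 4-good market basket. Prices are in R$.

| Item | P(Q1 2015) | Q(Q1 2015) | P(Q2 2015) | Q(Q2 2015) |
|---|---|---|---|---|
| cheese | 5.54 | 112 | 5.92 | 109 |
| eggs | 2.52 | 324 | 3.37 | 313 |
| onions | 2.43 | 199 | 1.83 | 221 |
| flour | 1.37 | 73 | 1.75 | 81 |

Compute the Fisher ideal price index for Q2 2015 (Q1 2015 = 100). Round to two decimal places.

110.64

Laspeyres component (base-period weights):
ΣP(Q2 2015)Q(Q1 2015) = 5.92×112 + 3.37×324 + 1.83×199 + 1.75×73 = 663.04 + 1091.88 + 364.17 + 127.75 = 2246.84
ΣP(Q1 2015)Q(Q1 2015) = 5.54×112 + 2.52×324 + 2.43×199 + 1.37×73 = 620.48 + 816.48 + 483.57 + 100.01 = 2020.54
L = 2246.84 / 2020.54 × 100 = 111.2000
Paasche component (current-period weights):
ΣP(Q2 2015)Q(Q2 2015) = 5.92×109 + 3.37×313 + 1.83×221 + 1.75×81 = 645.28 + 1054.81 + 404.43 + 141.75 = 2246.27
ΣP(Q1 2015)Q(Q2 2015) = 5.54×109 + 2.52×313 + 2.43×221 + 1.37×81 = 603.86 + 788.76 + 537.03 + 110.97 = 2040.62
P = 2246.27 / 2040.62 × 100 = 110.0778
Fisher = √(L × P) = √(111.2000 × 110.0778) = 110.6375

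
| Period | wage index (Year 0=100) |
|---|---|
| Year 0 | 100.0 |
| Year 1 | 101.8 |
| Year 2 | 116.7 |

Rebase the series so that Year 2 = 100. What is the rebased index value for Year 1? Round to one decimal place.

87.2

Rebased(Year 1) = 101.8 / 116.7 × 100 = 87.2322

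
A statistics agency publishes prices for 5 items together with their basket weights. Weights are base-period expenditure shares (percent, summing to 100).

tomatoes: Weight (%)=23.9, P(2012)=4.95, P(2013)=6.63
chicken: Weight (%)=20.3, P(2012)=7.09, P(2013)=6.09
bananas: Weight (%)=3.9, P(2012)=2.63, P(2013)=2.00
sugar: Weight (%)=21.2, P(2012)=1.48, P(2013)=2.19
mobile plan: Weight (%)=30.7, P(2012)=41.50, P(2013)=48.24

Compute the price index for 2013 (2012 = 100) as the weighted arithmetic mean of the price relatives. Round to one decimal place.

119.5

tomatoes: 23.9 × (6.63/4.95) = 23.9 × 1.339394 = 32.0115
chicken: 20.3 × (6.09/7.09) = 20.3 × 0.858956 = 17.4368
bananas: 3.9 × (2.00/2.63) = 3.9 × 0.760456 = 2.9658
sugar: 21.2 × (2.19/1.48) = 21.2 × 1.479730 = 31.3703
mobile plan: 30.7 × (48.24/41.50) = 30.7 × 1.162410 = 35.6860
Index = Σ wᵢ·(p₁ᵢ/p₀ᵢ) = 32.0115 + 17.4368 + 2.9658 + 31.3703 + 35.6860 = 119.4704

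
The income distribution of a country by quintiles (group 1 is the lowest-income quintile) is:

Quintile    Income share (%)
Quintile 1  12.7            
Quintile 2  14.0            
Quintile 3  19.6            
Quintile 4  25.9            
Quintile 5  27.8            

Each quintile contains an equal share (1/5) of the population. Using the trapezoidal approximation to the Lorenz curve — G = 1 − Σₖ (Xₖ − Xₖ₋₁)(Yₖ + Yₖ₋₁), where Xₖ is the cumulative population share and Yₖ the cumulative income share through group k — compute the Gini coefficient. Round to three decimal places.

Cumulative income shares Yₖ: 0.1270, 0.2670, 0.4630, 0.7220, 1.0000
Σ (Xₖ−Xₖ₋₁)(Yₖ+Yₖ₋₁) = (1/5)(0.1270+0.0000) + (1/5)(0.2670+0.1270) + (1/5)(0.4630+0.2670) + (1/5)(0.7220+0.4630) + (1/5)(1.0000+0.7220)
  = 0.0254 + 0.0788 + 0.1460 + 0.2370 + 0.3444 = 0.8316
G = 1 − 0.8316 = 0.1684

0.168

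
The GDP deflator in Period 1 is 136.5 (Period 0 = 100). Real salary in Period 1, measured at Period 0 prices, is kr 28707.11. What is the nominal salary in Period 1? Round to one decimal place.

39185.2

Nominal = Real × (Index/100) = 28707.11 × (136.5/100)
        = 28707.11 × 1.365 = 39185.2052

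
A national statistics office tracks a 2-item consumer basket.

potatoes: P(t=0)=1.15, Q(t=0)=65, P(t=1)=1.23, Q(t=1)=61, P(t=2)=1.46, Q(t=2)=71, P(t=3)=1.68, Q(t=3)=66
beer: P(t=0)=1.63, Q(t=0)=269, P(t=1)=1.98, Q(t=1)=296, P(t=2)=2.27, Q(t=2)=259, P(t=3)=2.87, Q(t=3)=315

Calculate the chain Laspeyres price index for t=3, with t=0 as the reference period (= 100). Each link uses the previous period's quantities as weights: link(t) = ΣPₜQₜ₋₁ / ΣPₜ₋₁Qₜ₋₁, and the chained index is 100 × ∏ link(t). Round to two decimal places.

171.36

Link t=0→t=1:
ΣP(t=1)Q(t=0) = 1.23×65 + 1.98×269 = 79.95 + 532.62 = 612.57
ΣP(t=0)Q(t=0) = 1.15×65 + 1.63×269 = 74.75 + 438.47 = 513.22
link = 612.57/513.22 = 1.193582
Link t=1→t=2:
ΣP(t=2)Q(t=1) = 1.46×61 + 2.27×296 = 89.06 + 671.92 = 760.98
ΣP(t=1)Q(t=1) = 1.23×61 + 1.98×296 = 75.03 + 586.08 = 661.11
link = 760.98/661.11 = 1.151064
Link t=2→t=3:
ΣP(t=3)Q(t=2) = 1.68×71 + 2.87×259 = 119.28 + 743.33 = 862.61
ΣP(t=2)Q(t=2) = 1.46×71 + 2.27×259 = 103.66 + 587.93 = 691.59
link = 862.61/691.59 = 1.247285
Chained index = 100 × 1.193582 × 1.151064 × 1.247285 = 171.3632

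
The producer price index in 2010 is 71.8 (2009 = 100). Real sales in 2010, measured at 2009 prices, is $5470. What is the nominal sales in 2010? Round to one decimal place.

Nominal = Real × (Index/100) = 5470 × (71.8/100)
        = 5470 × 0.718 = 3927.4600

3927.5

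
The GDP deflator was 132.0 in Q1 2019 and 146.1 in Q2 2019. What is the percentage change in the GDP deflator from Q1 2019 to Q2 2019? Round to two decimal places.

Change = (146.1 − 132.0) / 132.0 × 100
       = 14.1 / 132.0 × 100 = 10.6818%

10.68%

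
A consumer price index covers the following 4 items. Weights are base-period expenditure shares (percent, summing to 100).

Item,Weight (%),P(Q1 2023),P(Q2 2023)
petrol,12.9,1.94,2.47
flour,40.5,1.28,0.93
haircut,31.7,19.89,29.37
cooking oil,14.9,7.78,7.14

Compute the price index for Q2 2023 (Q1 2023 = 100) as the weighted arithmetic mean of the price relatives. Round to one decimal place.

106.3

petrol: 12.9 × (2.47/1.94) = 12.9 × 1.273196 = 16.4242
flour: 40.5 × (0.93/1.28) = 40.5 × 0.726562 = 29.4258
haircut: 31.7 × (29.37/19.89) = 31.7 × 1.476621 = 46.8089
cooking oil: 14.9 × (7.14/7.78) = 14.9 × 0.917738 = 13.6743
Index = Σ wᵢ·(p₁ᵢ/p₀ᵢ) = 16.4242 + 29.4258 + 46.8089 + 13.6743 = 106.3332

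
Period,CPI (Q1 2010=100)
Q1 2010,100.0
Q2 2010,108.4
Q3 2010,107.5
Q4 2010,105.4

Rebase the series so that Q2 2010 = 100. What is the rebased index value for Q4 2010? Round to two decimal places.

Rebased(Q4 2010) = 105.4 / 108.4 × 100 = 97.2325

97.23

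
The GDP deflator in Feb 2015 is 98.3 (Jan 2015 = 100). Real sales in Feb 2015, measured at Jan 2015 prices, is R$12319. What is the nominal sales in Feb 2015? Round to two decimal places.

12109.58

Nominal = Real × (Index/100) = 12319 × (98.3/100)
        = 12319 × 0.983 = 12109.5770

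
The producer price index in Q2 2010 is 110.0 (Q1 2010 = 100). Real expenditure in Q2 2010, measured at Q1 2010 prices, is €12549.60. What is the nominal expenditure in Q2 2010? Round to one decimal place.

Nominal = Real × (Index/100) = 12549.60 × (110.0/100)
        = 12549.60 × 1.100 = 13804.5600

13804.6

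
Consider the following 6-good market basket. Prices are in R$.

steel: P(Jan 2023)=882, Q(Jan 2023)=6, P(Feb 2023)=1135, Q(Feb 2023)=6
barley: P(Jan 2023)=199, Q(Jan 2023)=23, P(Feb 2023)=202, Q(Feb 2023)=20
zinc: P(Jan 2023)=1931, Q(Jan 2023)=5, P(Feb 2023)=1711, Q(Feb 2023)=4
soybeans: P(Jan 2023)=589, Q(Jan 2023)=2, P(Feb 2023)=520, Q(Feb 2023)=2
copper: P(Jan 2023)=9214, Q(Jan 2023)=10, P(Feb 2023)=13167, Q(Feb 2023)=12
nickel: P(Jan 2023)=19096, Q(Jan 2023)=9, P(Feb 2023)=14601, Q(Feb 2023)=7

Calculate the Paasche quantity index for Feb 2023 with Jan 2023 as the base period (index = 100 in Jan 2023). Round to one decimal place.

98.2

Paasche quantity index uses current-period prices as weights.
ΣP(Feb 2023)·Q(Feb 2023) = 1135×6 + 202×20 + 1711×4 + 520×2 + 13167×12 + 14601×7 = 6810 + 4040 + 6844 + 1040 + 158004 + 102207 = 278945
ΣP(Feb 2023)·Q(Jan 2023) = 1135×6 + 202×23 + 1711×5 + 520×2 + 13167×10 + 14601×9 = 6810 + 4646 + 8555 + 1040 + 131670 + 131409 = 284130
Index = 278945 / 284130 × 100 = 98.1751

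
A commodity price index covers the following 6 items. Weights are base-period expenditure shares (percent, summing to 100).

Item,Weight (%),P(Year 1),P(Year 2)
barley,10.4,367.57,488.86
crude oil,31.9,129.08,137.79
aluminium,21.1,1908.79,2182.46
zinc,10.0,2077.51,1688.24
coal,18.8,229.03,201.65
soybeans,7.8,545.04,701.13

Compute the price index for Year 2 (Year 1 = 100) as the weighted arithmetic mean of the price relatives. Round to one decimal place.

barley: 10.4 × (488.86/367.57) = 10.4 × 1.329978 = 13.8318
crude oil: 31.9 × (137.79/129.08) = 31.9 × 1.067478 = 34.0525
aluminium: 21.1 × (2182.46/1908.79) = 21.1 × 1.143374 = 24.1252
zinc: 10.0 × (1688.24/2077.51) = 10.0 × 0.812627 = 8.1263
coal: 18.8 × (201.65/229.03) = 18.8 × 0.880452 = 16.5525
soybeans: 7.8 × (701.13/545.04) = 7.8 × 1.286383 = 10.0338
Index = Σ wᵢ·(p₁ᵢ/p₀ᵢ) = 13.8318 + 34.0525 + 24.1252 + 8.1263 + 16.5525 + 10.0338 = 106.7220

106.7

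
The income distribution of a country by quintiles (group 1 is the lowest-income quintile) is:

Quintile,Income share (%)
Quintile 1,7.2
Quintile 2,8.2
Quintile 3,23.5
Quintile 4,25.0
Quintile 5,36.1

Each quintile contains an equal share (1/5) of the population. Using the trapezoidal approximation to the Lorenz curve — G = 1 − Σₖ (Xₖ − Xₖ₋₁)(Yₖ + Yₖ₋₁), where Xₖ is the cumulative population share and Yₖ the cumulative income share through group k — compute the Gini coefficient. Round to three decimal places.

Cumulative income shares Yₖ: 0.0720, 0.1540, 0.3890, 0.6390, 1.0000
Σ (Xₖ−Xₖ₋₁)(Yₖ+Yₖ₋₁) = (1/5)(0.0720+0.0000) + (1/5)(0.1540+0.0720) + (1/5)(0.3890+0.1540) + (1/5)(0.6390+0.3890) + (1/5)(1.0000+0.6390)
  = 0.0144 + 0.0452 + 0.1086 + 0.2056 + 0.3278 = 0.7016
G = 1 − 0.7016 = 0.2984

0.298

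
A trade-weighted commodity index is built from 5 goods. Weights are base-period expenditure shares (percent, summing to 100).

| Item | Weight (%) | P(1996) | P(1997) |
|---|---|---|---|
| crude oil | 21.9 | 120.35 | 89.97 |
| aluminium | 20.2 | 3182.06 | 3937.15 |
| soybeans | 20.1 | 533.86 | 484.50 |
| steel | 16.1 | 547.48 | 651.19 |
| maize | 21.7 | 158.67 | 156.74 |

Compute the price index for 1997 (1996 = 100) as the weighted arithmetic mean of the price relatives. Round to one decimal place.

100.2

crude oil: 21.9 × (89.97/120.35) = 21.9 × 0.747570 = 16.3718
aluminium: 20.2 × (3937.15/3182.06) = 20.2 × 1.237296 = 24.9934
soybeans: 20.1 × (484.50/533.86) = 20.1 × 0.907541 = 18.2416
steel: 16.1 × (651.19/547.48) = 16.1 × 1.189432 = 19.1498
maize: 21.7 × (156.74/158.67) = 21.7 × 0.987836 = 21.4360
Index = Σ wᵢ·(p₁ᵢ/p₀ᵢ) = 16.3718 + 24.9934 + 18.2416 + 19.1498 + 21.4360 = 100.1926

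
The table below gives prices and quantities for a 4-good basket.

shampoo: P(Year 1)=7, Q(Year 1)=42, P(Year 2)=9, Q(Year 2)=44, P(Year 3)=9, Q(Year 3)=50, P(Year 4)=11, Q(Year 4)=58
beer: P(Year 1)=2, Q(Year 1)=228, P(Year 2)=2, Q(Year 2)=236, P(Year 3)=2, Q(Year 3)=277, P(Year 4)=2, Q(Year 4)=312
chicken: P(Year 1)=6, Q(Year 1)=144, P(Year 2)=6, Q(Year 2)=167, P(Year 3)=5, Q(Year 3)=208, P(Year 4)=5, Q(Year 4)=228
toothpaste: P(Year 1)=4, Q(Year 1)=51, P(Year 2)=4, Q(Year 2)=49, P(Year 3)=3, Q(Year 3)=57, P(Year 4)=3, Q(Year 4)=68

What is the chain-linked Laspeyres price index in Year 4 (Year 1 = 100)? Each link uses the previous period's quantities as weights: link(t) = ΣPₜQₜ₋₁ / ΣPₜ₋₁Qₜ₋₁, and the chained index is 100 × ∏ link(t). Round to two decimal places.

97.91

Link Year 1→Year 2:
ΣP(Year 2)Q(Year 1) = 9×42 + 2×228 + 6×144 + 4×51 = 378 + 456 + 864 + 204 = 1902
ΣP(Year 1)Q(Year 1) = 7×42 + 2×228 + 6×144 + 4×51 = 294 + 456 + 864 + 204 = 1818
link = 1902/1818 = 1.046205
Link Year 2→Year 3:
ΣP(Year 3)Q(Year 2) = 9×44 + 2×236 + 5×167 + 3×49 = 396 + 472 + 835 + 147 = 1850
ΣP(Year 2)Q(Year 2) = 9×44 + 2×236 + 6×167 + 4×49 = 396 + 472 + 1002 + 196 = 2066
link = 1850/2066 = 0.895450
Link Year 3→Year 4:
ΣP(Year 4)Q(Year 3) = 11×50 + 2×277 + 5×208 + 3×57 = 550 + 554 + 1040 + 171 = 2315
ΣP(Year 3)Q(Year 3) = 9×50 + 2×277 + 5×208 + 3×57 = 450 + 554 + 1040 + 171 = 2215
link = 2315/2215 = 1.045147
Chained index = 100 × 1.046205 × 0.895450 × 1.045147 = 97.9119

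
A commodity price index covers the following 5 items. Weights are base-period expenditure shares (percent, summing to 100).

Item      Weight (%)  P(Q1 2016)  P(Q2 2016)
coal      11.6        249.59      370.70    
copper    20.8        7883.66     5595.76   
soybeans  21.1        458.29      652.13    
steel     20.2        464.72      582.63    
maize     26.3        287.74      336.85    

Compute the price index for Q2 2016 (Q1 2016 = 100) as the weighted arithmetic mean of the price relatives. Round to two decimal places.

118.13

coal: 11.6 × (370.70/249.59) = 11.6 × 1.485236 = 17.2287
copper: 20.8 × (5595.76/7883.66) = 20.8 × 0.709792 = 14.7637
soybeans: 21.1 × (652.13/458.29) = 21.1 × 1.422964 = 30.0245
steel: 20.2 × (582.63/464.72) = 20.2 × 1.253723 = 25.3252
maize: 26.3 × (336.85/287.74) = 26.3 × 1.170675 = 30.7888
Index = Σ wᵢ·(p₁ᵢ/p₀ᵢ) = 17.2287 + 14.7637 + 30.0245 + 25.3252 + 30.7888 = 118.1309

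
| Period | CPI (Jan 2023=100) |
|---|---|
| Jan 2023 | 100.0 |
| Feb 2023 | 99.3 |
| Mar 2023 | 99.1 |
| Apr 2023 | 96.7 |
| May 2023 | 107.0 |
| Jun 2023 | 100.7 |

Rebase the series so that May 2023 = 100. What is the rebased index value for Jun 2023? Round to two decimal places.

94.11

Rebased(Jun 2023) = 100.7 / 107.0 × 100 = 94.1121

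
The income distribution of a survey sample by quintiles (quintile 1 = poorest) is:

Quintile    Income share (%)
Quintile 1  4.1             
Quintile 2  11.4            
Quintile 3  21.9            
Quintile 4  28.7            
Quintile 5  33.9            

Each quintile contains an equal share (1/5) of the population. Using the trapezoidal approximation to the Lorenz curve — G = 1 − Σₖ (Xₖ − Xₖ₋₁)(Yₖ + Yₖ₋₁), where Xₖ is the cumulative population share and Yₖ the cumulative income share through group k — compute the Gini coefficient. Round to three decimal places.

Cumulative income shares Yₖ: 0.0410, 0.1550, 0.3740, 0.6610, 1.0000
Σ (Xₖ−Xₖ₋₁)(Yₖ+Yₖ₋₁) = (1/5)(0.0410+0.0000) + (1/5)(0.1550+0.0410) + (1/5)(0.3740+0.1550) + (1/5)(0.6610+0.3740) + (1/5)(1.0000+0.6610)
  = 0.0082 + 0.0392 + 0.1058 + 0.2070 + 0.3322 = 0.6924
G = 1 − 0.6924 = 0.3076

0.308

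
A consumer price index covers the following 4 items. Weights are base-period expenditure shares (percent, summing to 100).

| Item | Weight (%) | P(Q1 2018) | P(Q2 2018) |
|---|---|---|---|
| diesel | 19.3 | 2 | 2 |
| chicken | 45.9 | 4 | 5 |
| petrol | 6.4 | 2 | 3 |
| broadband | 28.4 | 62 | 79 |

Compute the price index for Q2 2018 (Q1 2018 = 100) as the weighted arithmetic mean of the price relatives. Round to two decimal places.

diesel: 19.3 × (2/2) = 19.3 × 1.000000 = 19.3000
chicken: 45.9 × (5/4) = 45.9 × 1.250000 = 57.3750
petrol: 6.4 × (3/2) = 6.4 × 1.500000 = 9.6000
broadband: 28.4 × (79/62) = 28.4 × 1.274194 = 36.1871
Index = Σ wᵢ·(p₁ᵢ/p₀ᵢ) = 19.3000 + 57.3750 + 9.6000 + 36.1871 = 122.4621

122.46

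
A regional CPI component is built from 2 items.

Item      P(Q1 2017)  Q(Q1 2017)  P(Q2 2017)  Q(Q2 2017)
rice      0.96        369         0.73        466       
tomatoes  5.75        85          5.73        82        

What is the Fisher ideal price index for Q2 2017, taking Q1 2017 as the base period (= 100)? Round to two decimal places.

Laspeyres component (base-period weights):
ΣP(Q2 2017)Q(Q1 2017) = 0.73×369 + 5.73×85 = 269.37 + 487.05 = 756.42
ΣP(Q1 2017)Q(Q1 2017) = 0.96×369 + 5.75×85 = 354.24 + 488.75 = 842.99
L = 756.42 / 842.99 × 100 = 89.7306
Paasche component (current-period weights):
ΣP(Q2 2017)Q(Q2 2017) = 0.73×466 + 5.73×82 = 340.18 + 469.86 = 810.04
ΣP(Q1 2017)Q(Q2 2017) = 0.96×466 + 5.75×82 = 447.36 + 471.5 = 918.86
P = 810.04 / 918.86 × 100 = 88.1571
Fisher = √(L × P) = √(89.7306 × 88.1571) = 88.9404

88.94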